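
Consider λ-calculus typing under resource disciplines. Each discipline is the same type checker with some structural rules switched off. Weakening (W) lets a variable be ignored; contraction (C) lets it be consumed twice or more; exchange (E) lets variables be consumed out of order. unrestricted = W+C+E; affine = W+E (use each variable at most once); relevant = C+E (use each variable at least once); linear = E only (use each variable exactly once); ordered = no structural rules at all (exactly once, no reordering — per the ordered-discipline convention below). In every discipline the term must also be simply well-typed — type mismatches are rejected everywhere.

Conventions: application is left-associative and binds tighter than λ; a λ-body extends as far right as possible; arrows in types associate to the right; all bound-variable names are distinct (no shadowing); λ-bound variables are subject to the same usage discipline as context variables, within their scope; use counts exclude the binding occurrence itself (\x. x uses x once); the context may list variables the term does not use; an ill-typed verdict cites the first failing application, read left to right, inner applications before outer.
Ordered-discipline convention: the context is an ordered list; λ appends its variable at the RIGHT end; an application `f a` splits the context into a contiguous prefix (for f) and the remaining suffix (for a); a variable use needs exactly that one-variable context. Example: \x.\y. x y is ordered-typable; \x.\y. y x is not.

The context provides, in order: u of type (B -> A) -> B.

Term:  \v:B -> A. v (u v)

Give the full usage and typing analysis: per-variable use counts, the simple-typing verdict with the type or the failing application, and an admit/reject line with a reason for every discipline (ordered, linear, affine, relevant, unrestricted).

counts: u ×1; v [bound] ×2
left-to-right use order: v, u, v
typing: ✓ — (B -> A) -> A
ordered: ✗ — repeated use of v ×2
linear: ✗ — repeated use of v ×2
affine: ✗ — repeated use of v ×2
relevant: ✓ — none of u, v goes unused
unrestricted: ✓ — well-typed at (B -> A) -> A; no restrictions here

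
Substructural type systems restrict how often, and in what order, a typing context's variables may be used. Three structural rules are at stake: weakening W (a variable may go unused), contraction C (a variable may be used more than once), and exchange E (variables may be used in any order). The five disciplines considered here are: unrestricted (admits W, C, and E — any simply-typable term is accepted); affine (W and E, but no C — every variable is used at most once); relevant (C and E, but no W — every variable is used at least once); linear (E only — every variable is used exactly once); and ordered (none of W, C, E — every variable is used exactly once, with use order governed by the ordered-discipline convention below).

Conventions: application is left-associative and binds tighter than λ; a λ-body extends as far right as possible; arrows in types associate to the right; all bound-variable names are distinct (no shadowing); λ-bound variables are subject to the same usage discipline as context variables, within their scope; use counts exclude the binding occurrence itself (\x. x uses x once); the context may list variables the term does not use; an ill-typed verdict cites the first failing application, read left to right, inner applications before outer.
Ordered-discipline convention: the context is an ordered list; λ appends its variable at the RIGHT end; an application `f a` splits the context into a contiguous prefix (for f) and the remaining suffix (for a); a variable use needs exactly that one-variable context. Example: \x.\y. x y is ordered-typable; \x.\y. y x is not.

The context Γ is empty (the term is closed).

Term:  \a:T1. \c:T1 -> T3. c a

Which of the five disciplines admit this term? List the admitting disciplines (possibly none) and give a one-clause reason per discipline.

accepted by: linear, affine, relevant, unrestricted
usage: a [bound]: 1×; c [bound]: 1×
order of uses: c, a
typing: well-typed — term : T1 -> (T1 -> T3) -> T3
ordered: ✗ — no contiguous prefix/suffix split fits c, a
linear: ✓ — each of a, c used exactly once
affine: ✓ — no duplicate uses among a, c
relevant: ✓ — none of a, c goes unused
unrestricted: ✓ — type-checks (T1 -> (T1 -> T3) -> T3) and nothing is barred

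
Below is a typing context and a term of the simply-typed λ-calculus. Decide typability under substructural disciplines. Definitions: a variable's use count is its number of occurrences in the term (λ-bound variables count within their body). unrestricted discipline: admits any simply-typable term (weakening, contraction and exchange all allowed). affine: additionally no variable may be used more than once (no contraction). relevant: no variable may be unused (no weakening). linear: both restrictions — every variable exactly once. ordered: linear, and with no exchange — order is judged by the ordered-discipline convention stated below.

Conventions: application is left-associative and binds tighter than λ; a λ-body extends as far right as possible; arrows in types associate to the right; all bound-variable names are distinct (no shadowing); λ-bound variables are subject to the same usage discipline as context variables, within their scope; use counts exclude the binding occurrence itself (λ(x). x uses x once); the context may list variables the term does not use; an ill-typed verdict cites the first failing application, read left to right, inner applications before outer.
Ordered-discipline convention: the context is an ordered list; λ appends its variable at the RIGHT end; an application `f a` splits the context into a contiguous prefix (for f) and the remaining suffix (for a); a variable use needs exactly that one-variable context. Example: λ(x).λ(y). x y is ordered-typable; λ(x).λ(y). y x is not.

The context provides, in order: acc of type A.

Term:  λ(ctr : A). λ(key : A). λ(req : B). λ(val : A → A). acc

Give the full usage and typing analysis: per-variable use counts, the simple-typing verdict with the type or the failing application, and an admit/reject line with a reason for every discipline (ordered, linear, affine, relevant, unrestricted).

use counts: acc=1, ctr (λ-bound)=0, key (λ-bound)=0, req (λ-bound)=0, val (λ-bound)=0
use order (left to right): acc
typing: ✓ — A → A → B → (A → A) → A
ordered: ✗, needs weakening: ctr, key, req, val unused
linear: ✗, needs weakening: ctr, key, req, val unused
affine: ✓, none of acc, ctr, key, req, val used more than once
relevant: ✗, needs weakening: ctr, key, req, val unused
unrestricted: ✓, type-checks (A → A → B → (A → A) → A) and nothing is barred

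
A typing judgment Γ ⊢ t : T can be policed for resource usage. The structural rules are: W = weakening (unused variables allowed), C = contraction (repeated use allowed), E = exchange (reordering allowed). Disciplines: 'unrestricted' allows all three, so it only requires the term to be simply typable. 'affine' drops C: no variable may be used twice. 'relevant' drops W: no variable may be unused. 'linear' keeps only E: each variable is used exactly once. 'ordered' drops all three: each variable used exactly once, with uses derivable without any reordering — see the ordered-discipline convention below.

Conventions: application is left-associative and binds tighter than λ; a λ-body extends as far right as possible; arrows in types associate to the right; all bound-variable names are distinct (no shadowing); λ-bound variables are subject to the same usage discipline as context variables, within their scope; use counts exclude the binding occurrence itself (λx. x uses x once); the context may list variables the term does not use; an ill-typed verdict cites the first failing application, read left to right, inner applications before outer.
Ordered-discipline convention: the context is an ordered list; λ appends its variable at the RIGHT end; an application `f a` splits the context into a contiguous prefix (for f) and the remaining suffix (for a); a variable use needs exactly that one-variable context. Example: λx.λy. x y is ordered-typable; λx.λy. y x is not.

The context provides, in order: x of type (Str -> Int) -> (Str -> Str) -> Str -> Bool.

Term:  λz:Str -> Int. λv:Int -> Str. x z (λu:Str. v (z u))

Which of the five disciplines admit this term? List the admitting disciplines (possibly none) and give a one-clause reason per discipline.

accepted by: relevant, unrestricted
use counts: x=1, z (λ-bound)=2, v (λ-bound)=1, u (λ-bound)=1
uses in reading order: x, z, v, z, u
typing: ✓ — (Str -> Int) -> (Int -> Str) -> Str -> Bool
ordered: ✗ — z ×2 used more than once (contraction)
linear: ✗ — z ×2 used more than once (contraction)
affine: ✗ — z ×2 used more than once (contraction)
relevant: ✓ — at least one use each (x, z, v, u)
unrestricted: ✓ — type-checks ((Str -> Int) -> (Int -> Str) -> Str -> Bool) and nothing is barred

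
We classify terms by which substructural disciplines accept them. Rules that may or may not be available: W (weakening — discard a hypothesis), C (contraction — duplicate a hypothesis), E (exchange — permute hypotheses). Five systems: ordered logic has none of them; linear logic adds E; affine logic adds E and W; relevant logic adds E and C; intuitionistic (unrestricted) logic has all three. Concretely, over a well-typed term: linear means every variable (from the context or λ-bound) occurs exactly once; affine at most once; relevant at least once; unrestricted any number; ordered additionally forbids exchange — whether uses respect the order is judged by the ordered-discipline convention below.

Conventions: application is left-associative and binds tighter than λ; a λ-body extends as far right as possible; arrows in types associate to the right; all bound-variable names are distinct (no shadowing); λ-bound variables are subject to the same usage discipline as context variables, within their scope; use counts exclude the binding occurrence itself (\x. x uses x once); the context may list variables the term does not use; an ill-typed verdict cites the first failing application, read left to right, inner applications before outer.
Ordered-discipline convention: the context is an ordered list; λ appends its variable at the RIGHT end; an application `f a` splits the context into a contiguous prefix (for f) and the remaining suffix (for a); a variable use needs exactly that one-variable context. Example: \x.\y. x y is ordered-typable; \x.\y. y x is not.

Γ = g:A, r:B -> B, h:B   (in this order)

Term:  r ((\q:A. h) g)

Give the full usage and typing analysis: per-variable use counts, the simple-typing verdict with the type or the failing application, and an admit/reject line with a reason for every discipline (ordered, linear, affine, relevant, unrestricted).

counts: g=1; r=1; h=1; q [bound]=0
use order (left to right): r, h, g
typing: well-typed at B
ordered: ✗ — unused: q — weakening required
linear: ✗ — unused: q — weakening required
affine: ✓ — at most one use each (g, r, h, q)
relevant: ✗ — unused: q — weakening required
unrestricted: ✓ — simply typable at B; W, C, E all held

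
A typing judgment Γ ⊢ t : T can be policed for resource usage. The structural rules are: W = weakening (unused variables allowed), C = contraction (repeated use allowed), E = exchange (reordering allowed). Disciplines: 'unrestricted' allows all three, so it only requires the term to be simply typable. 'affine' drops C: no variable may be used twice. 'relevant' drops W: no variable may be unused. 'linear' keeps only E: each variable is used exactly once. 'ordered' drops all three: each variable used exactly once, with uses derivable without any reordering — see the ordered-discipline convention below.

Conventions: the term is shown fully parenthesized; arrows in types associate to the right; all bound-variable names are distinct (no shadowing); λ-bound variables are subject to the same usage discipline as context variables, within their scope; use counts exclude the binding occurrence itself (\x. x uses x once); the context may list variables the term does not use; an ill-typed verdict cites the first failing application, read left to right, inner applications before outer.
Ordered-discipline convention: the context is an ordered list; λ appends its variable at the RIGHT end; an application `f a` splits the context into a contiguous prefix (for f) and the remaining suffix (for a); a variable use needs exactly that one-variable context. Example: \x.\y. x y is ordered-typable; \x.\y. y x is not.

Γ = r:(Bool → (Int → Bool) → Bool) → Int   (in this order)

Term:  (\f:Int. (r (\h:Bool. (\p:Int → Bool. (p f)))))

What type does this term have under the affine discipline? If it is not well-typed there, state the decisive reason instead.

term : Int → Int
usage: r=1; f (bound)=1; h (bound)=0; p (bound)=1
uses in reading order: r, p, f
typing: ✓ — Int → Int
all disciplines: ordered ✗, linear ✗, affine ✓, relevant ✗, unrestricted ✓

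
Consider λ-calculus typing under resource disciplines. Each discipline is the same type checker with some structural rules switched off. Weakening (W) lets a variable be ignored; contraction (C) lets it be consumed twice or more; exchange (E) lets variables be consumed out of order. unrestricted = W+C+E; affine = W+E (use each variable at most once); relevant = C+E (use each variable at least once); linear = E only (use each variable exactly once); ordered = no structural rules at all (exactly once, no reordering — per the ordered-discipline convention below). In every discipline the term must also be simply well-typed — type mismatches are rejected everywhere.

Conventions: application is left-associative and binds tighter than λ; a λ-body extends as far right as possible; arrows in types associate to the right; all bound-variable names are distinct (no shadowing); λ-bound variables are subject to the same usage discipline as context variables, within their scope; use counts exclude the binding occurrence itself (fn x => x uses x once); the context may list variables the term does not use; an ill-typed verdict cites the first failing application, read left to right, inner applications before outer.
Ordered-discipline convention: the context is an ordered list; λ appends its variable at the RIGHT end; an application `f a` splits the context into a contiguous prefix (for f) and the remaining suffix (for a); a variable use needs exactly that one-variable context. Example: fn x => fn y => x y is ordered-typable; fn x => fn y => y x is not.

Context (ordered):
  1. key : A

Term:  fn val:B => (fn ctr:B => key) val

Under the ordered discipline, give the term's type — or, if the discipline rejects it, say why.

not well-typed under ordered — needs weakening: ctr unused
counts: key=1; val (λ-bound)=1; ctr (λ-bound)=0
uses in reading order: key, val
typing: well-typed at B → A
per-discipline verdicts: ordered ✗, linear ✗, affine ✓, relevant ✗, unrestricted ✓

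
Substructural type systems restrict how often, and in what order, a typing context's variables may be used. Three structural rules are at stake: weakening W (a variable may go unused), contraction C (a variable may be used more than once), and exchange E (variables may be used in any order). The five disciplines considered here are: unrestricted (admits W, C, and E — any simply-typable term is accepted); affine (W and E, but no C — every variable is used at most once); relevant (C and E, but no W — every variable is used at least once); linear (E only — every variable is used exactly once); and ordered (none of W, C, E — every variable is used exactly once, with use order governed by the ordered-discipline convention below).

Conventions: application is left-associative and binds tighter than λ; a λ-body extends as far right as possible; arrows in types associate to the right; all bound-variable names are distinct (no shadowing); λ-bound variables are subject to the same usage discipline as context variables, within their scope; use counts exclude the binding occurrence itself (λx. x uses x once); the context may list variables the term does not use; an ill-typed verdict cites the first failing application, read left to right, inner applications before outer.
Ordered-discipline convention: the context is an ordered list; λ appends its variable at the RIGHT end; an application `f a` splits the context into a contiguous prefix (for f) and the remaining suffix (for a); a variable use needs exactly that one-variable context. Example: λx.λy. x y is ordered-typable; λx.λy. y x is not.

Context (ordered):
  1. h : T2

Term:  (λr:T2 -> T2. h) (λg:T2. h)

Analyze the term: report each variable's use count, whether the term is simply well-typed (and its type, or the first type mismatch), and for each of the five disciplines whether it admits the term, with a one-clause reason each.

usage: h ×2, r [bound] ×0, g [bound] ×0
uses in reading order: h, h
typing: well-typed — term : T2
ordered: ✗, h ×2 used more than once (contraction); needs weakening: r, g unused
linear: ✗, h ×2 used more than once (contraction); needs weakening: r, g unused
affine: ✗, h ×2 used more than once (contraction)
relevant: ✗, needs weakening: r, g unused
unrestricted: ✓, typability at T2 is all that's needed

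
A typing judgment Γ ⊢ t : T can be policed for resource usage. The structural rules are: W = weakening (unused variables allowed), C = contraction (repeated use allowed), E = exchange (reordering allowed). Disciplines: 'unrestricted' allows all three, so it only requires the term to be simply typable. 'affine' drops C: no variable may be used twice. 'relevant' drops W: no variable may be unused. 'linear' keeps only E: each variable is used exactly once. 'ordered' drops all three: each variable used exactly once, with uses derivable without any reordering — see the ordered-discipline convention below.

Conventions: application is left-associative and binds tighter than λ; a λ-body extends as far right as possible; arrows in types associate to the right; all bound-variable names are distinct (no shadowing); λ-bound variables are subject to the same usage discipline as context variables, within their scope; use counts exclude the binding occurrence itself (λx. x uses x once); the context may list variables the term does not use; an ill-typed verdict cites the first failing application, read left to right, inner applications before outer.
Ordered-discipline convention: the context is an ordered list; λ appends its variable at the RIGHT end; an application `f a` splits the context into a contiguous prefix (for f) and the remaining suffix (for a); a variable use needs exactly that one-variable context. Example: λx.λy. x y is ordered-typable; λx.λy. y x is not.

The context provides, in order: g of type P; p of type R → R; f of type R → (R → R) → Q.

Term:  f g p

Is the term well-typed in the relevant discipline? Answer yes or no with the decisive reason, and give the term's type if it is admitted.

no — the type mismatch rejects it
variable uses: g=1; p=1; f=1
order of uses: f, g, p
typing: ill-typed: a function awaiting R gets P
all disciplines: ordered ✗, linear ✗, affine ✗, relevant ✗, unrestricted ✗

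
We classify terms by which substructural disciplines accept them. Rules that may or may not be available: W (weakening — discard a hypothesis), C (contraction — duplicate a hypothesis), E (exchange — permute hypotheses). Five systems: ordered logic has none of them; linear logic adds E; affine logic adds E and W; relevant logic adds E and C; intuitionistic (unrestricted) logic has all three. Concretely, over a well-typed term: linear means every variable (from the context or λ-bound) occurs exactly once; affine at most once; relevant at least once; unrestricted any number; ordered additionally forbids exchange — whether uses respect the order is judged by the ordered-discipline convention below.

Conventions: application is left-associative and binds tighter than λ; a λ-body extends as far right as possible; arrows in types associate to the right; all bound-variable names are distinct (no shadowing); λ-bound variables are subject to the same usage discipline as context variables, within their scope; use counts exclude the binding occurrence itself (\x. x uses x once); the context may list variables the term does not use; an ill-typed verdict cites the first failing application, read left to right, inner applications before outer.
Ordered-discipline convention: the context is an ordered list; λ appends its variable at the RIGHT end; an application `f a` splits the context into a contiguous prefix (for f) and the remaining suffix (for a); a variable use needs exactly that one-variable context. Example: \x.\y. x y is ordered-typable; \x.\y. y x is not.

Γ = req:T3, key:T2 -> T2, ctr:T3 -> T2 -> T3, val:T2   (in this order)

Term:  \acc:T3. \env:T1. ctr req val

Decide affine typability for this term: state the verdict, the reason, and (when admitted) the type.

yes — at most one use each (req, key, ctr, val, acc, env); term : T3 -> T1 -> T3
counts: req=1, key=0, ctr=1, val=1, acc (λ-bound)=0, env (λ-bound)=0
uses in reading order: ctr, req, val
typing: ✓ — T3 -> T1 -> T3
all disciplines: ordered ✗ · linear ✗ · affine ✓ · relevant ✗ · unrestricted ✓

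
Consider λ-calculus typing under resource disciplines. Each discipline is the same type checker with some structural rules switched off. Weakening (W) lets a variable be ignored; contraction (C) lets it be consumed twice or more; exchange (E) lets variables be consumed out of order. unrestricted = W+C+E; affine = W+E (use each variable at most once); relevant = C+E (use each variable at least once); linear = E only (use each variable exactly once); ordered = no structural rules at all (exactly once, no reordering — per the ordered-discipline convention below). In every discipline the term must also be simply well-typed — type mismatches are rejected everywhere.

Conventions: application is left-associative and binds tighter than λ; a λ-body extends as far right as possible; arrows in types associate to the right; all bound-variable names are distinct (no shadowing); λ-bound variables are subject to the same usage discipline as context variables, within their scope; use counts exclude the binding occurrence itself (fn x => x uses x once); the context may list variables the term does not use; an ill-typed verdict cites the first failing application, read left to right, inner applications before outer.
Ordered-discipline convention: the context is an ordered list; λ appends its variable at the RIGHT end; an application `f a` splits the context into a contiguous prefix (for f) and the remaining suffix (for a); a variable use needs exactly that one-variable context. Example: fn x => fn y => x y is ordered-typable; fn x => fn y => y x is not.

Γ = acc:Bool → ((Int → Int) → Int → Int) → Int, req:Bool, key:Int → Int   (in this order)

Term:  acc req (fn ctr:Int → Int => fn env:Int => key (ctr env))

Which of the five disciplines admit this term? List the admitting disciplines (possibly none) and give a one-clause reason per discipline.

admitting disciplines: ordered, linear, affine, relevant, unrestricted
counts: acc ×1; req ×1; key ×1; ctr (λ-bound) ×1; env (λ-bound) ×1
uses in reading order: acc, req, key, ctr, env
typing: ✓ — Int
ordered: ✓, acc, req, key, ctr, env: once each, no exchange needed
linear: ✓, exactly-once usage across acc, req, key, ctr, env
affine: ✓, at most one use each (acc, req, key, ctr, env)
relevant: ✓, every one of acc, req, key, ctr, env appears
unrestricted: ✓, simply typable at Int; W, C, E all held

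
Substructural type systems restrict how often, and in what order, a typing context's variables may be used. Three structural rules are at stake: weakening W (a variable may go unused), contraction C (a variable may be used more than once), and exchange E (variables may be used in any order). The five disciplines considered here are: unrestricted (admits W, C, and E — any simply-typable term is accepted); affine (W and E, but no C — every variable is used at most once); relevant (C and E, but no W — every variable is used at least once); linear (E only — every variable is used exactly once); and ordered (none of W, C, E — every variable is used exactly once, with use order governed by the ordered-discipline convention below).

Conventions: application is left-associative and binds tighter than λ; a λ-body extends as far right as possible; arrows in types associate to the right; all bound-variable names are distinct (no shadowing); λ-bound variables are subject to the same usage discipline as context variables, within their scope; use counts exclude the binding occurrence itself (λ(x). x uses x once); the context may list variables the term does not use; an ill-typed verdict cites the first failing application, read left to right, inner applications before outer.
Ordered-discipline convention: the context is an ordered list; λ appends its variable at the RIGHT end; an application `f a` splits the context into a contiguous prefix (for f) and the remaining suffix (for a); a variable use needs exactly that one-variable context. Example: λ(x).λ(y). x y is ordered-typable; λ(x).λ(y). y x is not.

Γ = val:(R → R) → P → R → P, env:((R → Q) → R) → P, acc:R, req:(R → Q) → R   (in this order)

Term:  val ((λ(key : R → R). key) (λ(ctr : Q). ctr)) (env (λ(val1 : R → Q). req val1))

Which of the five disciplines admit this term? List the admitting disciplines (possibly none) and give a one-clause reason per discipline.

accepted by: none
use counts: val ×1; env ×1; acc ×0; req ×1; key [bound] ×1; ctr [bound] ×1; val1 [bound] ×1
uses in reading order: val, key, ctr, env, req, val1
typing: ill-typed: an application expects R → R but receives Q → Q
ordered ✗ (the type mismatch rejects it)
linear ✗ (not simply typable)
affine ✗ (fails simple typing)
relevant ✗ (a type mismatch blocks all five)
unrestricted ✗ (the type mismatch rejects it)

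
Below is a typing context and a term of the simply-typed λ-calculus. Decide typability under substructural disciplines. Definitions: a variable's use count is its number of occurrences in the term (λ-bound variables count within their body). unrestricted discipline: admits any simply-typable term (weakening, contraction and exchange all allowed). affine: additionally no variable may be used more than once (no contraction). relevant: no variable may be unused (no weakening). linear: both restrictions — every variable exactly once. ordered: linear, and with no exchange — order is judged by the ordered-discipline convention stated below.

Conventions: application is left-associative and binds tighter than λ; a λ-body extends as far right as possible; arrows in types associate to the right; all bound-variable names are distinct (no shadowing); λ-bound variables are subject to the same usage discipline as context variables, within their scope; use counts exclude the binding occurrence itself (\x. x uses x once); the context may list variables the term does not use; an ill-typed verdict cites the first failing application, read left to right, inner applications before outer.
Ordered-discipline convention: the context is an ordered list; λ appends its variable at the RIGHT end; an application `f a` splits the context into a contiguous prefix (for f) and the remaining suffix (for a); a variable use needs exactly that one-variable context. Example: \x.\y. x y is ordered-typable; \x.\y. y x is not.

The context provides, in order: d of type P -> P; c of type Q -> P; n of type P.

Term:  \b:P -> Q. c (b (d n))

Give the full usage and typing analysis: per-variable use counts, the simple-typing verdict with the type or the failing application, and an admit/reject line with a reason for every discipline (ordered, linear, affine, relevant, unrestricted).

use counts: d ×1, c ×1, n ×1, b [bound] ×1
use order (left to right): c, b, d, n
typing: well-typed — term : (P -> Q) -> P
ordered: ✗, no contiguous prefix/suffix split fits c, b, d, n
linear: ✓, single use per variable (d, c, n, b)
affine: ✓, none of d, c, n, b used more than once
relevant: ✓, d, c, n, b: all used, weakening unneeded
unrestricted: ✓, simply typable at (P -> Q) -> P; W, C, E all held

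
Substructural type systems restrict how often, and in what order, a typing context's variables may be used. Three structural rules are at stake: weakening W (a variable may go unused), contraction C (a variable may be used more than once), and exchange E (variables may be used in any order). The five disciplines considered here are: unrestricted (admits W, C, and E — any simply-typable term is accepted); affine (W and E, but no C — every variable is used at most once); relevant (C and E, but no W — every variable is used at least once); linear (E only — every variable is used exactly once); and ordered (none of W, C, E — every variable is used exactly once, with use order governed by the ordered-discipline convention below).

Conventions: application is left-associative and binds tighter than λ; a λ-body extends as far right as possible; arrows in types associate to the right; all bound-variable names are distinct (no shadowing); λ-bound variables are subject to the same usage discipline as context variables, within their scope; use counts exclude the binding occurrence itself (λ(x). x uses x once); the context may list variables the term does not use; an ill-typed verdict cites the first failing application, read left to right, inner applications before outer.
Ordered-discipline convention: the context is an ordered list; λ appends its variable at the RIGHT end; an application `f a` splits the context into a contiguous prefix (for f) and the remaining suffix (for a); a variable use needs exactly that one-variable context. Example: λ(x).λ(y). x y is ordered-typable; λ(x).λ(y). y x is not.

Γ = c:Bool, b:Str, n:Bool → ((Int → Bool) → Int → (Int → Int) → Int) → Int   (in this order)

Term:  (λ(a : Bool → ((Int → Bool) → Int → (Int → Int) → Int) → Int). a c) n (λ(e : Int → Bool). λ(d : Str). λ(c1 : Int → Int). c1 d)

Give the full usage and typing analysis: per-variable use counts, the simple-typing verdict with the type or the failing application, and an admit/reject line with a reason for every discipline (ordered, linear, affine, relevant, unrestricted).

counts: c=1; b=0; n=1; a (λ-bound)=1; e (λ-bound)=0; d (λ-bound)=1; c1 (λ-bound)=1
use order (left to right): a, c, n, c1, d
typing: ill-typed: a function awaiting Int gets Str
ordered: ✗ — not simply typable
linear: ✗ — fails simple typing
affine: ✗ — a type mismatch blocks all five
relevant: ✗ — the type mismatch rejects it
unrestricted: ✗ — not simply typable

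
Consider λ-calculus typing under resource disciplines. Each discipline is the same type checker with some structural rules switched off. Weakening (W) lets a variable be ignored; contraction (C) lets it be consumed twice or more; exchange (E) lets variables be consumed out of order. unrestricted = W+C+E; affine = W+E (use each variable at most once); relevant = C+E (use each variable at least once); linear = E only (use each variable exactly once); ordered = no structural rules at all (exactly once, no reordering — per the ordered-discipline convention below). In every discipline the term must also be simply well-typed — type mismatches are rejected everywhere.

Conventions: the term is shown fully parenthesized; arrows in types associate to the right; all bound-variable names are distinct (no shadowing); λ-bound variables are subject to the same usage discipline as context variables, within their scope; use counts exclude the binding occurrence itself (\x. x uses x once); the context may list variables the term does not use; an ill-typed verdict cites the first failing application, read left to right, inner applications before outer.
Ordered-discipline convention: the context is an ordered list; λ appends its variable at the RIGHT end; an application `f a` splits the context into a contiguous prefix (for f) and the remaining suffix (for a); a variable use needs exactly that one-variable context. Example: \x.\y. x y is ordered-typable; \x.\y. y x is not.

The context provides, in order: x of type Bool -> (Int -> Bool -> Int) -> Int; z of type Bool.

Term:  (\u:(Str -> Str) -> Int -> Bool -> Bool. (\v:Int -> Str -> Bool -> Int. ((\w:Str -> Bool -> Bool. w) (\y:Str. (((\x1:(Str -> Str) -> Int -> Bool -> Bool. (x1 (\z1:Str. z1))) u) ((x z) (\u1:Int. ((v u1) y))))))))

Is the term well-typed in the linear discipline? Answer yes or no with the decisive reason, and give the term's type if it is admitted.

yes — exactly-once usage across x, z, u, v, w, y, x1, z1, u1; term : ((Str -> Str) -> Int -> Bool -> Bool) -> (Int -> Str -> Bool -> Int) -> Str -> Bool -> Bool
usage: x: 1×, z: 1×, u [bound]: 1×, v [bound]: 1×, w [bound]: 1×, y [bound]: 1×, x1 [bound]: 1×, z1 [bound]: 1×, u1 [bound]: 1×
use order (left to right): w, x1, z1, u, x, z, v, u1, y
typing: well-typed — term : ((Str -> Str) -> Int -> Bool -> Bool) -> (Int -> Str -> Bool -> Int) -> Str -> Bool -> Bool
across the five disciplines: ordered ✗, linear ✓, affine ✓, relevant ✓, unrestricted ✓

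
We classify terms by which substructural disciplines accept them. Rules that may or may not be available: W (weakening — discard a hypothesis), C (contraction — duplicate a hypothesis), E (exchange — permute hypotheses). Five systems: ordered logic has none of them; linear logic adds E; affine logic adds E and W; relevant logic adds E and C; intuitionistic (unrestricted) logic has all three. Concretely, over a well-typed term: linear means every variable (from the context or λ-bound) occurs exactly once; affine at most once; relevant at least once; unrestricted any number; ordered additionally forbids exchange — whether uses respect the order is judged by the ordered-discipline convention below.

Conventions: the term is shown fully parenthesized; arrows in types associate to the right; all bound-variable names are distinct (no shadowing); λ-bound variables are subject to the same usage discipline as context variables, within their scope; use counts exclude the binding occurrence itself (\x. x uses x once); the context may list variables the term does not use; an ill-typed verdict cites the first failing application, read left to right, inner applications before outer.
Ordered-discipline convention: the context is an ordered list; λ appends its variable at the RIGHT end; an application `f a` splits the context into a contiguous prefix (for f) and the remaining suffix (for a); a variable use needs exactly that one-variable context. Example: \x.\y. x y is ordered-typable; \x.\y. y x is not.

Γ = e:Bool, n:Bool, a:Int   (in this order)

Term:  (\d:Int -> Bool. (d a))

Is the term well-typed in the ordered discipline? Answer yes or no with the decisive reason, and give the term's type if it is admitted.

no — e, n left unused
counts: e ×0, n ×0, a ×1, d (bound) ×1
uses in reading order: d, a
typing: ✓ — (Int -> Bool) -> Bool
per-discipline verdicts: ordered ✗ | linear ✗ | affine ✓ | relevant ✗ | unrestricted ✓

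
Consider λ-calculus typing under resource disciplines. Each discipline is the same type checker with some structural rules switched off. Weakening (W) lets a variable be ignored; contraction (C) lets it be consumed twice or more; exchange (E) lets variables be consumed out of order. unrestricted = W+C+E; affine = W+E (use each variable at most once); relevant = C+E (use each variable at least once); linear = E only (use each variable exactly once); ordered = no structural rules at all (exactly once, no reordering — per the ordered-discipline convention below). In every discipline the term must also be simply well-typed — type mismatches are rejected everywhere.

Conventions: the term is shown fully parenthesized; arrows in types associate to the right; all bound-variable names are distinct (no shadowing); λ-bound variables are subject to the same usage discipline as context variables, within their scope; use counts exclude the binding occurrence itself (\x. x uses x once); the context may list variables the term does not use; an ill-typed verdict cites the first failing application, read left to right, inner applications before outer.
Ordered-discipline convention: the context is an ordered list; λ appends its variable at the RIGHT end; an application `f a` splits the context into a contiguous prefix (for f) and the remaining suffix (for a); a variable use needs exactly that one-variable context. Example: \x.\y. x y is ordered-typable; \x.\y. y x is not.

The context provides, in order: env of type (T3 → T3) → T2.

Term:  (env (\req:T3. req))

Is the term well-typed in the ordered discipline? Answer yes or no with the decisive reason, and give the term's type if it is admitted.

yes — one use each (env, req); ordered split holds; term : T2
variable uses: env=1, req (bound)=1
use order (left to right): env, req
typing: well-typed at T2
across the five disciplines: ordered ✓ · linear ✓ · affine ✓ · relevant ✓ · unrestricted ✓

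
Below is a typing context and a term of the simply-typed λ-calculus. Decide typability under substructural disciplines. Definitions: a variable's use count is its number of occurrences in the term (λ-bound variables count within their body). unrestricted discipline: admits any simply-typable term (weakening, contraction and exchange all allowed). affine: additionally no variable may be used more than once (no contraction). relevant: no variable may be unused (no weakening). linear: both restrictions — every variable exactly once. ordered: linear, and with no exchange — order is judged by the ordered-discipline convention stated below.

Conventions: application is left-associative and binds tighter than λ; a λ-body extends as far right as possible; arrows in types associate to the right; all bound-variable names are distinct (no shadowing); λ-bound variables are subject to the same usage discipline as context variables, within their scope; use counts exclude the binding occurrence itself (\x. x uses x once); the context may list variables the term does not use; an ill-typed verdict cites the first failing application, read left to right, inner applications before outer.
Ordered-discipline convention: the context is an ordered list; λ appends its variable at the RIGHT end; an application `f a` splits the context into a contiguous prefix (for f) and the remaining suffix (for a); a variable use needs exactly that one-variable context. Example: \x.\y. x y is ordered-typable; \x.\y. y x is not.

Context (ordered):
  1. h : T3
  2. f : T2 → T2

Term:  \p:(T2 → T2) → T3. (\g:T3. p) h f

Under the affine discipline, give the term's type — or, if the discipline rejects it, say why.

term : ((T2 → T2) → T3) → T3
usage: h: 1; f: 1; p (bound): 1; g (bound): 0
use order (left to right): p, h, f
typing: well-typed at ((T2 → T2) → T3) → T3
summary: ordered ✗, linear ✗, affine ✓, relevant ✗, unrestricted ✓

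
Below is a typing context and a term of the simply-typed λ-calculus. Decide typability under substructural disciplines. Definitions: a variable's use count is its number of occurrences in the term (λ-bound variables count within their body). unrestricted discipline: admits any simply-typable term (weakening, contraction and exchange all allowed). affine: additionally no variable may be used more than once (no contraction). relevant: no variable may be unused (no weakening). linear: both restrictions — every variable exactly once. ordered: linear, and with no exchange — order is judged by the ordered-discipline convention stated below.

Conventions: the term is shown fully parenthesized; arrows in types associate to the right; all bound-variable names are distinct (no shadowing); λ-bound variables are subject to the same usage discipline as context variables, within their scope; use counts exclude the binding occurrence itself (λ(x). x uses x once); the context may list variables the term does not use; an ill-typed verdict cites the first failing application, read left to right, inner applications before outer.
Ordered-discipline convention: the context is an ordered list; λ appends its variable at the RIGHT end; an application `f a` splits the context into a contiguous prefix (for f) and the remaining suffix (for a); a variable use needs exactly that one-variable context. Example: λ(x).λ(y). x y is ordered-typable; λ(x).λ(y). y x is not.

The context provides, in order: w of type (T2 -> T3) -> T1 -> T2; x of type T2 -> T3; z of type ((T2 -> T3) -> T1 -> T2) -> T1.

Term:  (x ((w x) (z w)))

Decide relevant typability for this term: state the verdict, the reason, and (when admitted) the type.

yes — none of w, x, z goes unused; term : T3
counts: w: 2, x: 2, z: 1
uses in reading order: x, w, x, z, w
typing: ✓ — T3
summary: ordered ✗, linear ✗, affine ✗, relevant ✓, unrestricted ✓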